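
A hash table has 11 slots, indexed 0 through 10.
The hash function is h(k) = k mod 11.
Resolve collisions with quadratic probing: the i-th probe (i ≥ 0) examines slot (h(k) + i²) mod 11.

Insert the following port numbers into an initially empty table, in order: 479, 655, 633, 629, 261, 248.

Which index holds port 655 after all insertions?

479: h=6 => slot 6
655: h=6, probe 6,7 => slot 7
633: h=6, probe 6,7,10 => slot 10
629: h=2 => slot 2
261: h=8 => slot 8
248: h=6, probe 6,7,10,4 => slot 4
Table: [-, -, 629, -, 248, -, 479, 655, 261, -, 633]

7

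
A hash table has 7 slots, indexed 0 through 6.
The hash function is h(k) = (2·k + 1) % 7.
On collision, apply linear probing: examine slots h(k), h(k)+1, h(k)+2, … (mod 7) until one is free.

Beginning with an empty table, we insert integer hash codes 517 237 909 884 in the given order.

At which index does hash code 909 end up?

Insert 517: h=6, slot 6 empty → index 6.
Insert 237: h=6, slot 6 occupied → index 0.
Insert 909: h=6, slots 6,0 occupied → index 1.
Insert 884: h=5, slot 5 empty → index 5.
Table: [237, 909, _, _, _, 884, 517]

1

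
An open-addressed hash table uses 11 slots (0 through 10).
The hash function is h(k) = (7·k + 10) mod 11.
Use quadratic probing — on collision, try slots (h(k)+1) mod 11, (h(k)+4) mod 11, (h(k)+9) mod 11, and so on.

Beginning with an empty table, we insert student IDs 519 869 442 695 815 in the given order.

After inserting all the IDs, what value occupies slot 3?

442

Insert 519: h=2, slot 2 empty -> index 2.
Insert 869: h=10, slot 10 empty -> index 10.
Insert 442: h=2, slot 2 occupied -> index 3.
Insert 695: h=2, slots 2,3 occupied -> index 6.
Insert 815: h=6, slot 6 occupied -> index 7.
Table: [_, _, 519, 442, _, _, 695, 815, _, _, 869]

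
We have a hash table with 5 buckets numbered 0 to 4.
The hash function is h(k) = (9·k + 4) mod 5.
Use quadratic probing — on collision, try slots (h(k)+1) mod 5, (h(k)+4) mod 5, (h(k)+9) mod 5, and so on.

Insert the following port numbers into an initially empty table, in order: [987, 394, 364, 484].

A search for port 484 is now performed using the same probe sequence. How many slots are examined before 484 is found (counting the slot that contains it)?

3

987: h=2 -> slot 2
394: h=0 -> slot 0
364: h=0, probe 0,1 -> slot 1
484: h=0, probe 0,1,4 -> slot 4
Table: [394, 364, 987, -, 484]
Lookup 484: h=0, probe 0,1,4 → found at 4.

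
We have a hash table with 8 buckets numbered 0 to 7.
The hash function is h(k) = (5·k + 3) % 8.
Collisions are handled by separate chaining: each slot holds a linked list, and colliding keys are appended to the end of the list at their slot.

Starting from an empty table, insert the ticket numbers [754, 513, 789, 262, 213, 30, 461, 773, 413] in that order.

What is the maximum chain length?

5

Insert 754: h=5, bucket 5 empty → new chain.
Insert 513: h=0, bucket 0 empty → new chain.
Insert 789: h=4, bucket 4 empty → new chain.
Insert 262: h=1, bucket 1 empty → new chain.
Insert 213: h=4, bucket 4 nonempty → append to chain.
Insert 30: h=1, bucket 1 nonempty → append to chain.
Insert 461: h=4, bucket 4 nonempty → append to chain.
Insert 773: h=4, bucket 4 nonempty → append to chain.
Insert 413: h=4, bucket 4 nonempty → append to chain.
Final buckets:
0: 513
1: 262 -> 30
2: _
3: _
4: 789 -> 213 -> 461 -> 773 -> 413
5: 754
6: _
7: _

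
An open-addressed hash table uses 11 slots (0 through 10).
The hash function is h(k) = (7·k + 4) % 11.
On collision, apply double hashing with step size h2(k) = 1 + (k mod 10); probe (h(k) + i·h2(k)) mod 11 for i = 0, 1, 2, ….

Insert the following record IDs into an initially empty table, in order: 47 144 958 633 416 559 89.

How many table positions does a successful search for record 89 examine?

47 hashes to 3; slot 3 is free → place at 3.
144 hashes to 0; slot 0 is free → place at 0.
958 hashes to 0, h2=9; 0 taken → place at 9.
633 hashes to 2; slot 2 is free → place at 2.
416 hashes to 1; slot 1 is free → place at 1.
559 hashes to 1, h2=10; 1,0 taken → place at 10.
89 hashes to 0, h2=10; 0,10,9 taken → place at 8.
Table: [144, 416, 633, 47, ∅, ∅, ∅, ∅, 89, 958, 559]
Lookup 89: h=0, h2=10, probe 0,10,9,8 → found at 8.

4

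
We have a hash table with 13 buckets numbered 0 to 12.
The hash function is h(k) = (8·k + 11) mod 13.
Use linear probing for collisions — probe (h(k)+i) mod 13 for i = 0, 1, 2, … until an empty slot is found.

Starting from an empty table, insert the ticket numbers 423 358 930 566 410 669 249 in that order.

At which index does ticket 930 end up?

Insert 423: h=2, slot 2 empty → index 2.
Insert 358: h=2, slot 2 occupied → index 3.
Insert 930: h=2, slots 2,3 occupied → index 4.
Insert 566: h=2, slots 2,3,4 occupied → index 5.
Insert 410: h=2, slots 2,3,4,5 occupied → index 6.
Insert 669: h=7, slot 7 empty → index 7.
Insert 249: h=1, slot 1 empty → index 1.
Table: [., 249, 423, 358, 930, 566, 410, 669, ., ., ., ., .]

4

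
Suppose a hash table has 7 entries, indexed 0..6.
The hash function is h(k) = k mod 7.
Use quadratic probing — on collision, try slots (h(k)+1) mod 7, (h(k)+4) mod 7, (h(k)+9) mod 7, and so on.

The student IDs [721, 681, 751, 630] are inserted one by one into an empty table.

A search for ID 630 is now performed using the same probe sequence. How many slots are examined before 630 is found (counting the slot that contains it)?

721 hashes to 0; slot 0 is free => place at 0.
681 hashes to 2; slot 2 is free => place at 2.
751 hashes to 2; 2 taken => place at 3.
630 hashes to 0; 0 taken => place at 1.
Table: [721, 630, 681, 751, —, —, —]
Lookup 630: h=0, probe 0,1 → found at 1.

2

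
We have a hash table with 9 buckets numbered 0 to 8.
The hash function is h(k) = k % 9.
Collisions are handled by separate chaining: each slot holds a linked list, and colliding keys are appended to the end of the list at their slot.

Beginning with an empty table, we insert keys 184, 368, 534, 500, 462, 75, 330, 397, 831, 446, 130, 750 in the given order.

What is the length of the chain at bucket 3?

Insert 184: h=4, bucket 4 empty → new chain.
Insert 368: h=8, bucket 8 empty → new chain.
Insert 534: h=3, bucket 3 empty → new chain.
Insert 500: h=5, bucket 5 empty → new chain.
Insert 462: h=3, bucket 3 nonempty → append to chain.
Insert 75: h=3, bucket 3 nonempty → append to chain.
Insert 330: h=6, bucket 6 empty → new chain.
Insert 397: h=1, bucket 1 empty → new chain.
Insert 831: h=3, bucket 3 nonempty → append to chain.
Insert 446: h=5, bucket 5 nonempty → append to chain.
Insert 130: h=4, bucket 4 nonempty → append to chain.
Insert 750: h=3, bucket 3 nonempty → append to chain.
Final buckets:
0: .
1: 397
2: .
3: 534 -> 462 -> 75 -> 831 -> 750
4: 184 -> 130
5: 500 -> 446
6: 330
7: .
8: 368

5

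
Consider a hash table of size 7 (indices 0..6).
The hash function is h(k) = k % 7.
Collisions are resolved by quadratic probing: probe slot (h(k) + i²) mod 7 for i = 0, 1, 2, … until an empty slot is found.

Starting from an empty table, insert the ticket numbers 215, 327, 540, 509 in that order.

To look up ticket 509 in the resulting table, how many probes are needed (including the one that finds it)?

3

215 hashes to 5; slot 5 is free -> place at 5.
327 hashes to 5; 5 taken -> place at 6.
540 hashes to 1; slot 1 is free -> place at 1.
509 hashes to 5; 5,6 taken -> place at 2.
Table: [., 540, 509, ., ., 215, 327]
Lookup 509: h=5, probe 5,6,2 → found at 2.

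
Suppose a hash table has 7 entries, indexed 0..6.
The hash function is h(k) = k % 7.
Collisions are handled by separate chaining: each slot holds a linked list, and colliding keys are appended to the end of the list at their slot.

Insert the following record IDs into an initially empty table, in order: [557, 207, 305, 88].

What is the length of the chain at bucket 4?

Insert 557: h=4, bucket 4 empty → new chain.
Insert 207: h=4, bucket 4 nonempty → append to chain.
Insert 305: h=4, bucket 4 nonempty → append to chain.
Insert 88: h=4, bucket 4 nonempty → append to chain.
Final buckets:
0: .
1: .
2: .
3: .
4: 557 -> 207 -> 305 -> 88
5: .
6: .

4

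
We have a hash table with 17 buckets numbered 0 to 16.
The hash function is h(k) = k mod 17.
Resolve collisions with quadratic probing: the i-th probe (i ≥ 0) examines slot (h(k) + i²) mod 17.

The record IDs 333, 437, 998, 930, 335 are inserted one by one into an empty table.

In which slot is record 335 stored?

4

Insert 333: h=10, slot 10 empty → index 10.
Insert 437: h=12, slot 12 empty → index 12.
Insert 998: h=12, slot 12 occupied → index 13.
Insert 930: h=12, slots 12,13 occupied → index 16.
Insert 335: h=12, slots 12,13,16 occupied → index 4.
Table: [-, -, -, -, 335, -, -, -, -, -, 333, -, 437, 998, -, -, 930]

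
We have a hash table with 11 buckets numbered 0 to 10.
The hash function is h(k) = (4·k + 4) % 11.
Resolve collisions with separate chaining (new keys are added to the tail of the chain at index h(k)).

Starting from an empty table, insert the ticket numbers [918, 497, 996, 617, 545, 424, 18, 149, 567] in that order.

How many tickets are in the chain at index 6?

918 -> bucket 2
497 -> bucket 1
996 -> bucket 6
617 -> bucket 8
545 -> bucket 6 (collision)
424 -> bucket 6 (collision)
18 -> bucket 10
149 -> bucket 6 (collision)
567 -> bucket 6 (collision)
Final buckets:
0: -
1: 497
2: 918
3: -
4: -
5: -
6: 996 -> 545 -> 424 -> 149 -> 567
7: -
8: 617
9: -
10: 18

5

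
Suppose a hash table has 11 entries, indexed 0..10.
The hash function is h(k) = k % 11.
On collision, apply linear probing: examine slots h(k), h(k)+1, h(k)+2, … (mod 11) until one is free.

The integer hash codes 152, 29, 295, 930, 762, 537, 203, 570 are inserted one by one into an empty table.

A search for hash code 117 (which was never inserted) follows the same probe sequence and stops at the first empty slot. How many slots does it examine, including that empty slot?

Insert 152: h=9, slot 9 empty -> index 9.
Insert 29: h=7, slot 7 empty -> index 7.
Insert 295: h=9, slot 9 occupied -> index 10.
Insert 930: h=6, slot 6 empty -> index 6.
Insert 762: h=3, slot 3 empty -> index 3.
Insert 537: h=9, slots 9,10 occupied -> index 0.
Insert 203: h=5, slot 5 empty -> index 5.
Insert 570: h=9, slots 9,10,0 occupied -> index 1.
Table: [537, 570, ., 762, ., 203, 930, 29, ., 152, 295]
Lookup 117: h=7, probe 7,8 → slot 8 empty, not found.

2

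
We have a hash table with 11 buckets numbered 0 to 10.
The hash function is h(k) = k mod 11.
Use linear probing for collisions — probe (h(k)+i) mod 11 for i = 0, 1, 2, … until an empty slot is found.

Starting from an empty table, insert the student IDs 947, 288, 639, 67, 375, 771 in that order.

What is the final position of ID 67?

4

947: h=1 → slot 1
288: h=2 → slot 2
639: h=1, probe 1,2,3 → slot 3
67: h=1, probe 1,2,3,4 → slot 4
375: h=1, probe 1,2,3,4,5 → slot 5
771: h=1, probe 1,2,3,4,5,6 → slot 6
Table: [∅, 947, 288, 639, 67, 375, 771, ∅, ∅, ∅, ∅]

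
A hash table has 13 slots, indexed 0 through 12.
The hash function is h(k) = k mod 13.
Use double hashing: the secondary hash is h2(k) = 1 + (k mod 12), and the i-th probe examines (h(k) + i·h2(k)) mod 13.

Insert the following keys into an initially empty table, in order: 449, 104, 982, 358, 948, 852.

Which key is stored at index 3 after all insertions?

449: h=7 => slot 7
104: h=0 => slot 0
982: h=7, h2=11, probe 7,5 => slot 5
358: h=7, h2=11, probe 7,5,3 => slot 3
948: h=12 => slot 12
852: h=7, h2=1, probe 7,8 => slot 8
Table: [104, _, _, 358, _, 982, _, 449, 852, _, _, _, 948]

358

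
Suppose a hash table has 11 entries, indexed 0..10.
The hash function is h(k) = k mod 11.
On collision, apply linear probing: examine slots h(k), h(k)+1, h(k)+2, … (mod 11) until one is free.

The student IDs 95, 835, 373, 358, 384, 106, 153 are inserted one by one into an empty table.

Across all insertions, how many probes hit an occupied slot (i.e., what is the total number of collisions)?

7

95: h=7 -> slot 7
835: h=10 -> slot 10
373: h=10, probe 10,0 -> slot 0
358: h=6 -> slot 6
384: h=10, probe 10,0,1 -> slot 1
106: h=7, probe 7,8 -> slot 8
153: h=10, probe 10,0,1,2 -> slot 2
Table: [373, 384, 153, —, —, —, 358, 95, 106, —, 835]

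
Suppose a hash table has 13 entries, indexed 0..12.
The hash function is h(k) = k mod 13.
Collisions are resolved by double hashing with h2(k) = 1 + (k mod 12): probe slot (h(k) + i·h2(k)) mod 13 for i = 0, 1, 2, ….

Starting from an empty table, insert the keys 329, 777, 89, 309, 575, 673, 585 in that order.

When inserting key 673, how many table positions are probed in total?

2

329: h=4 -> slot 4
777: h=10 -> slot 10
89: h=11 -> slot 11
309: h=10, h2=10, probe 10,7 -> slot 7
575: h=3 -> slot 3
673: h=10, h2=2, probe 10,12 -> slot 12
585: h=0 -> slot 0
Table: [585, —, —, 575, 329, —, —, 309, —, —, 777, 89, 673]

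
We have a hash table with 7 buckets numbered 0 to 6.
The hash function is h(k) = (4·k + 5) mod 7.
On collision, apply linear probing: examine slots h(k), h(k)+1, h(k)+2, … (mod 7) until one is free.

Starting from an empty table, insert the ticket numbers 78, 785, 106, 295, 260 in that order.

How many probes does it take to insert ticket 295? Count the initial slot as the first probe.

Insert 78: h=2, slot 2 empty -> index 2.
Insert 785: h=2, slot 2 occupied -> index 3.
Insert 106: h=2, slots 2,3 occupied -> index 4.
Insert 295: h=2, slots 2,3,4 occupied -> index 5.
Insert 260: h=2, slots 2,3,4,5 occupied -> index 6.
Table: [-, -, 78, 785, 106, 295, 260]

4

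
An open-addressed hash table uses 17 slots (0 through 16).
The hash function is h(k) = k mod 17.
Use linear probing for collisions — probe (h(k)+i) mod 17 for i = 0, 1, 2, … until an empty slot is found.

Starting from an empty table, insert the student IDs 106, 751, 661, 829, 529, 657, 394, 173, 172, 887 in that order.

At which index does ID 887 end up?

106 hashes to 4; slot 4 is free => place at 4.
751 hashes to 3; slot 3 is free => place at 3.
661 hashes to 15; slot 15 is free => place at 15.
829 hashes to 13; slot 13 is free => place at 13.
529 hashes to 2; slot 2 is free => place at 2.
657 hashes to 11; slot 11 is free => place at 11.
394 hashes to 3; 3,4 taken => place at 5.
173 hashes to 3; 3,4,5 taken => place at 6.
172 hashes to 2; 2,3,4,5,6 taken => place at 7.
887 hashes to 3; 3,4,5,6,7 taken => place at 8.
Table: [-, -, 529, 751, 106, 394, 173, 172, 887, -, -, 657, -, 829, -, 661, -]

8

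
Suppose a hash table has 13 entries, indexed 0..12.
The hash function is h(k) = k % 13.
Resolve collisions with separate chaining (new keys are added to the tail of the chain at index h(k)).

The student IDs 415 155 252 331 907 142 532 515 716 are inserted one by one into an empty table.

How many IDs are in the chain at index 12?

Insert 415: h=12, bucket 12 empty -> new chain.
Insert 155: h=12, bucket 12 nonempty -> append to chain.
Insert 252: h=5, bucket 5 empty -> new chain.
Insert 331: h=6, bucket 6 empty -> new chain.
Insert 907: h=10, bucket 10 empty -> new chain.
Insert 142: h=12, bucket 12 nonempty -> append to chain.
Insert 532: h=12, bucket 12 nonempty -> append to chain.
Insert 515: h=8, bucket 8 empty -> new chain.
Insert 716: h=1, bucket 1 empty -> new chain.
Final buckets:
0: ∅
1: 716
2: ∅
3: ∅
4: ∅
5: 252
6: 331
7: ∅
8: 515
9: ∅
10: 907
11: ∅
12: 415 -> 155 -> 142 -> 532

4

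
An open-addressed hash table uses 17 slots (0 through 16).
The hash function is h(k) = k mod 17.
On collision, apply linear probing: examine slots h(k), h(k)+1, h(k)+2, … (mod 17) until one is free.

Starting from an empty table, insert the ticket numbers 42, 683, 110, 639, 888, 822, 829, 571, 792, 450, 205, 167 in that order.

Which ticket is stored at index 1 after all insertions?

205

Insert 42: h=8, slot 8 empty -> index 8.
Insert 683: h=3, slot 3 empty -> index 3.
Insert 110: h=8, slot 8 occupied -> index 9.
Insert 639: h=10, slot 10 empty -> index 10.
Insert 888: h=4, slot 4 empty -> index 4.
Insert 822: h=6, slot 6 empty -> index 6.
Insert 829: h=13, slot 13 empty -> index 13.
Insert 571: h=10, slot 10 occupied -> index 11.
Insert 792: h=10, slots 10,11 occupied -> index 12.
Insert 450: h=8, slots 8,9,10,11,12,13 occupied -> index 14.
Insert 205: h=1, slot 1 empty -> index 1.
Insert 167: h=14, slot 14 occupied -> index 15.
Table: [—, 205, —, 683, 888, —, 822, —, 42, 110, 639, 571, 792, 829, 450, 167, —]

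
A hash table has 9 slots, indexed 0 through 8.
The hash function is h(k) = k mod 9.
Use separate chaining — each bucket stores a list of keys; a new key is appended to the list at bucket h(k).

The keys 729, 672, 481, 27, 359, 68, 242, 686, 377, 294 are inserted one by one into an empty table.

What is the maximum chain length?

Insert 729: h=0, bucket 0 empty → new chain.
Insert 672: h=6, bucket 6 empty → new chain.
Insert 481: h=4, bucket 4 empty → new chain.
Insert 27: h=0, bucket 0 nonempty → append to chain.
Insert 359: h=8, bucket 8 empty → new chain.
Insert 68: h=5, bucket 5 empty → new chain.
Insert 242: h=8, bucket 8 nonempty → append to chain.
Insert 686: h=2, bucket 2 empty → new chain.
Insert 377: h=8, bucket 8 nonempty → append to chain.
Insert 294: h=6, bucket 6 nonempty → append to chain.
Final buckets:
0: 729 -> 27
1: —
2: 686
3: —
4: 481
5: 68
6: 672 -> 294
7: —
8: 359 -> 242 -> 377

3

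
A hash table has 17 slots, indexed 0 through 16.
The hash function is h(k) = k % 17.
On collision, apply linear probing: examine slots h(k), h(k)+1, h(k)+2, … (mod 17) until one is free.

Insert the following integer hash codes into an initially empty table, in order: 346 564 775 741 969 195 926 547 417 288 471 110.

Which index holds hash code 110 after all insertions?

346: h=6 => slot 6
564: h=3 => slot 3
775: h=10 => slot 10
741: h=10, probe 10,11 => slot 11
969: h=0 => slot 0
195: h=8 => slot 8
926: h=8, probe 8,9 => slot 9
547: h=3, probe 3,4 => slot 4
417: h=9, probe 9,10,11,12 => slot 12
288: h=16 => slot 16
471: h=12, probe 12,13 => slot 13
110: h=8, probe 8,9,10,11,12,13,14 => slot 14
Table: [969, —, —, 564, 547, —, 346, —, 195, 926, 775, 741, 417, 471, 110, —, 288]

14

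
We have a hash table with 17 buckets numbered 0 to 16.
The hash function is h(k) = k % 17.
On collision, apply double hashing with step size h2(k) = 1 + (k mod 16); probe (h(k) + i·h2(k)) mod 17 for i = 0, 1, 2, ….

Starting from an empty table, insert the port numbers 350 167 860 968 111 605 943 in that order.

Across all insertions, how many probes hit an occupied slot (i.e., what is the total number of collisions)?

Insert 350: h=10, slot 10 empty -> index 10.
Insert 167: h=14, slot 14 empty -> index 14.
Insert 860: h=10, h2=13, slot 10 occupied -> index 6.
Insert 968: h=16, slot 16 empty -> index 16.
Insert 111: h=9, slot 9 empty -> index 9.
Insert 605: h=10, h2=14, slot 10 occupied -> index 7.
Insert 943: h=8, slot 8 empty -> index 8.
Table: [∅, ∅, ∅, ∅, ∅, ∅, 860, 605, 943, 111, 350, ∅, ∅, ∅, 167, ∅, 968]

2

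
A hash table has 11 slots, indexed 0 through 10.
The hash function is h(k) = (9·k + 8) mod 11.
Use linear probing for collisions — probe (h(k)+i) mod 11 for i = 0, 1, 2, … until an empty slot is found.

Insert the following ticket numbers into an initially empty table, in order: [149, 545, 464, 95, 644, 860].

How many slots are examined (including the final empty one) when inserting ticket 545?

2

149: h=7 → slot 7
545: h=7, probe 7,8 → slot 8
464: h=4 → slot 4
95: h=5 → slot 5
644: h=7, probe 7,8,9 → slot 9
860: h=4, probe 4,5,6 → slot 6
Table: [∅, ∅, ∅, ∅, 464, 95, 860, 149, 545, 644, ∅]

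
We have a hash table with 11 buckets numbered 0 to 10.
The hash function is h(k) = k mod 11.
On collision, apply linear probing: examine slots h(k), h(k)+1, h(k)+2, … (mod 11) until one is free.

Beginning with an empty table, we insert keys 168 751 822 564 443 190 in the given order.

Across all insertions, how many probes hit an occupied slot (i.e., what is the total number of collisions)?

168 hashes to 3; slot 3 is free -> place at 3.
751 hashes to 3; 3 taken -> place at 4.
822 hashes to 8; slot 8 is free -> place at 8.
564 hashes to 3; 3,4 taken -> place at 5.
443 hashes to 3; 3,4,5 taken -> place at 6.
190 hashes to 3; 3,4,5,6 taken -> place at 7.
Table: [—, —, —, 168, 751, 564, 443, 190, 822, —, —]

10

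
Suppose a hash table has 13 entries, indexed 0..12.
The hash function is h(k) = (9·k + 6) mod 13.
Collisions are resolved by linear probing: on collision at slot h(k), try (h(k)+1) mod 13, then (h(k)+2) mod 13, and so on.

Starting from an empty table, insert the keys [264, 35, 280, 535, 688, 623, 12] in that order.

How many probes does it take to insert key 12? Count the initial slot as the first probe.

4

Insert 264: h=3, slot 3 empty -> index 3.
Insert 35: h=9, slot 9 empty -> index 9.
Insert 280: h=4, slot 4 empty -> index 4.
Insert 535: h=11, slot 11 empty -> index 11.
Insert 688: h=10, slot 10 empty -> index 10.
Insert 623: h=10, slots 10,11 occupied -> index 12.
Insert 12: h=10, slots 10,11,12 occupied -> index 0.
Table: [12, -, -, 264, 280, -, -, -, -, 35, 688, 535, 623]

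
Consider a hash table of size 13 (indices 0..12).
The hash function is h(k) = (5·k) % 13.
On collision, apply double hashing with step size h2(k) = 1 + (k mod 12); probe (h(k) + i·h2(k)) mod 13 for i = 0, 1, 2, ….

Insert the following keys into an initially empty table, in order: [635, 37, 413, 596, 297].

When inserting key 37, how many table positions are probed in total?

Insert 635: h=3, slot 3 empty => index 3.
Insert 37: h=3, h2=2, slot 3 occupied => index 5.
Insert 413: h=11, slot 11 empty => index 11.
Insert 596: h=3, h2=9, slot 3 occupied => index 12.
Insert 297: h=3, h2=10, slot 3 occupied => index 0.
Table: [297, _, _, 635, _, 37, _, _, _, _, _, 413, 596]

2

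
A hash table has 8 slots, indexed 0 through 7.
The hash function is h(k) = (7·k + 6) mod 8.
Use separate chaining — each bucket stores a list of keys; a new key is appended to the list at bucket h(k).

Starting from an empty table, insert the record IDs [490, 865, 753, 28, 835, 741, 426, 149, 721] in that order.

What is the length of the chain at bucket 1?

2

490 → bucket 4
865 → bucket 5
753 → bucket 5 (collision)
28 → bucket 2
835 → bucket 3
741 → bucket 1
426 → bucket 4 (collision)
149 → bucket 1 (collision)
721 → bucket 5 (collision)
Final buckets:
0: .
1: 741 -> 149
2: 28
3: 835
4: 490 -> 426
5: 865 -> 753 -> 721
6: .
7: .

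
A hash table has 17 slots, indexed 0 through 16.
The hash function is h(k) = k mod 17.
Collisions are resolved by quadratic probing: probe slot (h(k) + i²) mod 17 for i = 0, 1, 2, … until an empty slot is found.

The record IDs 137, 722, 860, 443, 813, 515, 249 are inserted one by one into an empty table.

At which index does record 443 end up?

2

Insert 137: h=1, slot 1 empty → index 1.
Insert 722: h=8, slot 8 empty → index 8.
Insert 860: h=10, slot 10 empty → index 10.
Insert 443: h=1, slot 1 occupied → index 2.
Insert 813: h=14, slot 14 empty → index 14.
Insert 515: h=5, slot 5 empty → index 5.
Insert 249: h=11, slot 11 empty → index 11.
Table: [∅, 137, 443, ∅, ∅, 515, ∅, ∅, 722, ∅, 860, 249, ∅, ∅, 813, ∅, ∅]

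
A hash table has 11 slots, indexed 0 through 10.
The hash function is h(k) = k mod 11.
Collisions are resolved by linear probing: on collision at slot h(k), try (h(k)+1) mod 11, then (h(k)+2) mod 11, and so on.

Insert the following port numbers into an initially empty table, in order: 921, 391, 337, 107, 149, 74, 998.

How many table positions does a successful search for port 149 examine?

5

Insert 921: h=8, slot 8 empty -> index 8.
Insert 391: h=6, slot 6 empty -> index 6.
Insert 337: h=7, slot 7 empty -> index 7.
Insert 107: h=8, slot 8 occupied -> index 9.
Insert 149: h=6, slots 6,7,8,9 occupied -> index 10.
Insert 74: h=8, slots 8,9,10 occupied -> index 0.
Insert 998: h=8, slots 8,9,10,0 occupied -> index 1.
Table: [74, 998, —, —, —, —, 391, 337, 921, 107, 149]
Lookup 149: h=6, probe 6,7,8,9,10 → found at 10.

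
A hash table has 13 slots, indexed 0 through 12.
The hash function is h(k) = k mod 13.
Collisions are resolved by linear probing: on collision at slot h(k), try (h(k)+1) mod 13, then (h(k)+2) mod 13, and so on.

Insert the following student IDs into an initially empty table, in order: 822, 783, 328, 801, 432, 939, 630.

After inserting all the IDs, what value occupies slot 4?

Insert 822: h=3, slot 3 empty → index 3.
Insert 783: h=3, slot 3 occupied → index 4.
Insert 328: h=3, slots 3,4 occupied → index 5.
Insert 801: h=8, slot 8 empty → index 8.
Insert 432: h=3, slots 3,4,5 occupied → index 6.
Insert 939: h=3, slots 3,4,5,6 occupied → index 7.
Insert 630: h=6, slots 6,7,8 occupied → index 9.
Table: [—, —, —, 822, 783, 328, 432, 939, 801, 630, —, —, —]

783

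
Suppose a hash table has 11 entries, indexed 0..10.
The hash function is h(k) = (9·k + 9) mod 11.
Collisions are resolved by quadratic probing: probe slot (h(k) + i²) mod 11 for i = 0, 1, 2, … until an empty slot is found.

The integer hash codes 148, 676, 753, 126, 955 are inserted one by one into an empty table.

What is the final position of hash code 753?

Insert 148: h=10, slot 10 empty => index 10.
Insert 676: h=10, slot 10 occupied => index 0.
Insert 753: h=10, slots 10,0 occupied => index 3.
Insert 126: h=10, slots 10,0,3 occupied => index 8.
Insert 955: h=2, slot 2 empty => index 2.
Table: [676, —, 955, 753, —, —, —, —, 126, —, 148]

3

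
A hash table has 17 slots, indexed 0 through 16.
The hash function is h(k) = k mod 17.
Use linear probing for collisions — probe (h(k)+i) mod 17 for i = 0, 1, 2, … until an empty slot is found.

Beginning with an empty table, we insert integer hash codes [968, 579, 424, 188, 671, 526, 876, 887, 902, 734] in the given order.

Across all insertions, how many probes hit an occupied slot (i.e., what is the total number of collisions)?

968: h=16 => slot 16
579: h=1 => slot 1
424: h=16, probe 16,0 => slot 0
188: h=1, probe 1,2 => slot 2
671: h=8 => slot 8
526: h=16, probe 16,0,1,2,3 => slot 3
876: h=9 => slot 9
887: h=3, probe 3,4 => slot 4
902: h=1, probe 1,2,3,4,5 => slot 5
734: h=3, probe 3,4,5,6 => slot 6
Table: [424, 579, 188, 526, 887, 902, 734, —, 671, 876, —, —, —, —, —, —, 968]

14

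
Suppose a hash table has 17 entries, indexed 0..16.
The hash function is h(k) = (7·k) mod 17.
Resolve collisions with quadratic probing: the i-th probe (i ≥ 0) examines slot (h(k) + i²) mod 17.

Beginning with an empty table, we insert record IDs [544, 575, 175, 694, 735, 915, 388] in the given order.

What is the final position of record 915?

544 hashes to 0; slot 0 is free → place at 0.
575 hashes to 13; slot 13 is free → place at 13.
175 hashes to 1; slot 1 is free → place at 1.
694 hashes to 13; 13 taken → place at 14.
735 hashes to 11; slot 11 is free → place at 11.
915 hashes to 13; 13,14,0 taken → place at 5.
388 hashes to 13; 13,14,0,5 taken → place at 12.
Table: [544, 175, —, —, —, 915, —, —, —, —, —, 735, 388, 575, 694, —, —]

5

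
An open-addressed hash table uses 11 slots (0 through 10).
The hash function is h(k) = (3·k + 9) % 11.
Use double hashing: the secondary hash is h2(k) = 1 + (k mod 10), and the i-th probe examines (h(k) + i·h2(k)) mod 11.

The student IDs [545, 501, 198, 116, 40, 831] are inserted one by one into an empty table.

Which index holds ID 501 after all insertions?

545 hashes to 5; slot 5 is free -> place at 5.
501 hashes to 5, h2=2; 5 taken -> place at 7.
198 hashes to 9; slot 9 is free -> place at 9.
116 hashes to 5, h2=7; 5 taken -> place at 1.
40 hashes to 8; slot 8 is free -> place at 8.
831 hashes to 5, h2=2; 5,7,9 taken -> place at 0.
Table: [831, 116, -, -, -, 545, -, 501, 40, 198, -]

7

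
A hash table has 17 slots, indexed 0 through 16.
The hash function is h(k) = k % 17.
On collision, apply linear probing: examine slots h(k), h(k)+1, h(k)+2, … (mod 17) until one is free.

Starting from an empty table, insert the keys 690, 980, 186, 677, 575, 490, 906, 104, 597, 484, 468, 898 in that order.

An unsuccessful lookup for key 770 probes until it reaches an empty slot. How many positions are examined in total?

2

690: h=10 => slot 10
980: h=11 => slot 11
186: h=16 => slot 16
677: h=14 => slot 14
575: h=14, probe 14,15 => slot 15
490: h=14, probe 14,15,16,0 => slot 0
906: h=5 => slot 5
104: h=2 => slot 2
597: h=2, probe 2,3 => slot 3
484: h=8 => slot 8
468: h=9 => slot 9
898: h=14, probe 14,15,16,0,1 => slot 1
Table: [490, 898, 104, 597, —, 906, —, —, 484, 468, 690, 980, —, —, 677, 575, 186]
Lookup 770: h=5, probe 5,6 → slot 6 empty, not found.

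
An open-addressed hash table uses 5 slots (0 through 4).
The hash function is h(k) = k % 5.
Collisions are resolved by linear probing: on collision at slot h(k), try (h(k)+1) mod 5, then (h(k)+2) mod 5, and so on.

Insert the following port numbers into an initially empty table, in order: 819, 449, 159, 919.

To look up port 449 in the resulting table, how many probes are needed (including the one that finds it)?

2

Insert 819: h=4, slot 4 empty → index 4.
Insert 449: h=4, slot 4 occupied → index 0.
Insert 159: h=4, slots 4,0 occupied → index 1.
Insert 919: h=4, slots 4,0,1 occupied → index 2.
Table: [449, 159, 919, ∅, 819]
Lookup 449: h=4, probe 4,0 → found at 0.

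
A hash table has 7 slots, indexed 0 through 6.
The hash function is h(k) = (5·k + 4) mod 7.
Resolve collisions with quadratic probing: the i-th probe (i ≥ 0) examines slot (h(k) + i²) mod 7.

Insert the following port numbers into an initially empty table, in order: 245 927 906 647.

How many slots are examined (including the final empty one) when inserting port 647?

245: h=4 → slot 4
927: h=5 → slot 5
906: h=5, probe 5,6 → slot 6
647: h=5, probe 5,6,2 → slot 2
Table: [—, —, 647, —, 245, 927, 906]

3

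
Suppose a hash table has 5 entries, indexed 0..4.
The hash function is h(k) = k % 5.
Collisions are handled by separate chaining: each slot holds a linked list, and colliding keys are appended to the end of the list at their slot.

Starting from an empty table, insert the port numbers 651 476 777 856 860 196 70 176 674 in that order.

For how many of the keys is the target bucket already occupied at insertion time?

651 -> bucket 1
476 -> bucket 1 (collision)
777 -> bucket 2
856 -> bucket 1 (collision)
860 -> bucket 0
196 -> bucket 1 (collision)
70 -> bucket 0 (collision)
176 -> bucket 1 (collision)
674 -> bucket 4
Final buckets:
0: 860 -> 70
1: 651 -> 476 -> 856 -> 196 -> 176
2: 777
3: -
4: 674

5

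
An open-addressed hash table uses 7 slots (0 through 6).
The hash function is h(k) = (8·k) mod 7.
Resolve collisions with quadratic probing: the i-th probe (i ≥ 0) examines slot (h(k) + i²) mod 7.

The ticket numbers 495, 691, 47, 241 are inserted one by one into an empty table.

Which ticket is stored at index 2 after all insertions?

Insert 495: h=5, slot 5 empty => index 5.
Insert 691: h=5, slot 5 occupied => index 6.
Insert 47: h=5, slots 5,6 occupied => index 2.
Insert 241: h=3, slot 3 empty => index 3.
Table: [_, _, 47, 241, _, 495, 691]

47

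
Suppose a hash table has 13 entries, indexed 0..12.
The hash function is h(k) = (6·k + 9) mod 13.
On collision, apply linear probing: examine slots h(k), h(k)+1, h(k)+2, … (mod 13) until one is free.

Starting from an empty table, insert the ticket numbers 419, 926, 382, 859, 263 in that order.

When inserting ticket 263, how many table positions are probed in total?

Insert 419: h=1, slot 1 empty → index 1.
Insert 926: h=1, slot 1 occupied → index 2.
Insert 382: h=0, slot 0 empty → index 0.
Insert 859: h=2, slot 2 occupied → index 3.
Insert 263: h=1, slots 1,2,3 occupied → index 4.
Table: [382, 419, 926, 859, 263, ∅, ∅, ∅, ∅, ∅, ∅, ∅, ∅]

4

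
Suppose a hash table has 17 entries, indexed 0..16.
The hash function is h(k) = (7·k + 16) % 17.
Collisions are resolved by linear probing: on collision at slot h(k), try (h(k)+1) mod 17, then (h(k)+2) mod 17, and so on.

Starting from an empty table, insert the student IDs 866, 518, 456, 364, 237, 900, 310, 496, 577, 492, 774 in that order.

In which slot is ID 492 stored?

16

Insert 866: h=9, slot 9 empty => index 9.
Insert 518: h=4, slot 4 empty => index 4.
Insert 456: h=12, slot 12 empty => index 12.
Insert 364: h=14, slot 14 empty => index 14.
Insert 237: h=9, slot 9 occupied => index 10.
Insert 900: h=9, slots 9,10 occupied => index 11.
Insert 310: h=10, slots 10,11,12 occupied => index 13.
Insert 496: h=3, slot 3 empty => index 3.
Insert 577: h=9, slots 9,10,11,12,13,14 occupied => index 15.
Insert 492: h=9, slots 9,10,11,12,13,14,15 occupied => index 16.
Insert 774: h=11, slots 11,12,13,14,15,16 occupied => index 0.
Table: [774, —, —, 496, 518, —, —, —, —, 866, 237, 900, 456, 310, 364, 577, 492]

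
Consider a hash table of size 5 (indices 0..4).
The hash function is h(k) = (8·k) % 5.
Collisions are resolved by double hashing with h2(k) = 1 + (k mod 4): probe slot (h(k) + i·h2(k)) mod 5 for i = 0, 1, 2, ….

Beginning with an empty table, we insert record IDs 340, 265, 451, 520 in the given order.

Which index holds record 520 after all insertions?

340 hashes to 0; slot 0 is free => place at 0.
265 hashes to 0, h2=2; 0 taken => place at 2.
451 hashes to 3; slot 3 is free => place at 3.
520 hashes to 0, h2=1; 0 taken => place at 1.
Table: [340, 520, 265, 451, —]

1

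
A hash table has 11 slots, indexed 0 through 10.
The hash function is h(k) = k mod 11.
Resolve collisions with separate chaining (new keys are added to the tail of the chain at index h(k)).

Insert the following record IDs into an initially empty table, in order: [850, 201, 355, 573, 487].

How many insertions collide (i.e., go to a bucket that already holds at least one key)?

Insert 850: h=3, bucket 3 empty -> new chain.
Insert 201: h=3, bucket 3 nonempty -> append to chain.
Insert 355: h=3, bucket 3 nonempty -> append to chain.
Insert 573: h=1, bucket 1 empty -> new chain.
Insert 487: h=3, bucket 3 nonempty -> append to chain.
Final buckets:
0: -
1: 573
2: -
3: 850 -> 201 -> 355 -> 487
4: -
5: -
6: -
7: -
8: -
9: -
10: -

3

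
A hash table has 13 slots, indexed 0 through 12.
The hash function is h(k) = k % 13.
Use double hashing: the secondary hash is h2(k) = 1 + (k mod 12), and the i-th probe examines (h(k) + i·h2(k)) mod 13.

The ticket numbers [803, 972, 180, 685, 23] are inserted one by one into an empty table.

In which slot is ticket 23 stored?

803: h=10 => slot 10
972: h=10, h2=1, probe 10,11 => slot 11
180: h=11, h2=1, probe 11,12 => slot 12
685: h=9 => slot 9
23: h=10, h2=12, probe 10,9,8 => slot 8
Table: [∅, ∅, ∅, ∅, ∅, ∅, ∅, ∅, 23, 685, 803, 972, 180]

8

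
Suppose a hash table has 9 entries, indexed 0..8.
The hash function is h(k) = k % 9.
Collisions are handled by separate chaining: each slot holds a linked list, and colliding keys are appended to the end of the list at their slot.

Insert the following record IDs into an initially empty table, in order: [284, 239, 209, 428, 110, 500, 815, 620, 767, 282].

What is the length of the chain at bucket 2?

3

284 → bucket 5
239 → bucket 5 (collision)
209 → bucket 2
428 → bucket 5 (collision)
110 → bucket 2 (collision)
500 → bucket 5 (collision)
815 → bucket 5 (collision)
620 → bucket 8
767 → bucket 2 (collision)
282 → bucket 3
Final buckets:
0: ∅
1: ∅
2: 209 -> 110 -> 767
3: 282
4: ∅
5: 284 -> 239 -> 428 -> 500 -> 815
6: ∅
7: ∅
8: 620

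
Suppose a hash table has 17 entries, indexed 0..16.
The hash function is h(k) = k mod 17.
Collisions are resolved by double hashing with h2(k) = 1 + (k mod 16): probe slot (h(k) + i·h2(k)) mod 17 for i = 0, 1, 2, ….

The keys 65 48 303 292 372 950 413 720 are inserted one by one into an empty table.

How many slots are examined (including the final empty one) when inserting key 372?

Insert 65: h=14, slot 14 empty → index 14.
Insert 48: h=14, h2=1, slot 14 occupied → index 15.
Insert 303: h=14, h2=16, slot 14 occupied → index 13.
Insert 292: h=3, slot 3 empty → index 3.
Insert 372: h=15, h2=5, slots 15,3 occupied → index 8.
Insert 950: h=15, h2=7, slot 15 occupied → index 5.
Insert 413: h=5, h2=14, slot 5 occupied → index 2.
Insert 720: h=6, slot 6 empty → index 6.
Table: [., ., 413, 292, ., 950, 720, ., 372, ., ., ., ., 303, 65, 48, .]

3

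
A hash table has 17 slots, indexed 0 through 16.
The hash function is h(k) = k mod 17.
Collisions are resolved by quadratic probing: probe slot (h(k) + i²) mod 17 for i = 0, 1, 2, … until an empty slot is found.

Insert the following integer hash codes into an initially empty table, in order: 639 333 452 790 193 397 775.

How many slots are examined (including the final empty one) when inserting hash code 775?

639: h=10 -> slot 10
333: h=10, probe 10,11 -> slot 11
452: h=10, probe 10,11,14 -> slot 14
790: h=8 -> slot 8
193: h=6 -> slot 6
397: h=6, probe 6,7 -> slot 7
775: h=10, probe 10,11,14,2 -> slot 2
Table: [_, _, 775, _, _, _, 193, 397, 790, _, 639, 333, _, _, 452, _, _]

4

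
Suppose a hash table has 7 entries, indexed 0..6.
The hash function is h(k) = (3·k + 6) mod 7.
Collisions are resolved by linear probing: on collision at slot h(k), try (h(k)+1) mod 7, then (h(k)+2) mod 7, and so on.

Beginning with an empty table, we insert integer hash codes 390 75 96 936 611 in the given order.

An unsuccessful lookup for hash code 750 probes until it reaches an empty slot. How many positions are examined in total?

390 hashes to 0; slot 0 is free -> place at 0.
75 hashes to 0; 0 taken -> place at 1.
96 hashes to 0; 0,1 taken -> place at 2.
936 hashes to 0; 0,1,2 taken -> place at 3.
611 hashes to 5; slot 5 is free -> place at 5.
Table: [390, 75, 96, 936, ., 611, .]
Lookup 750: h=2, probe 2,3,4 → slot 4 empty, not found.

3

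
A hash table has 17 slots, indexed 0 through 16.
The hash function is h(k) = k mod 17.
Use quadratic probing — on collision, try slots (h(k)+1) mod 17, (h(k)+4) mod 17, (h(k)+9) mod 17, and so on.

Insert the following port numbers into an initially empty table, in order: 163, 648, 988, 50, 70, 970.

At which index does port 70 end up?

6

163: h=10 => slot 10
648: h=2 => slot 2
988: h=2, probe 2,3 => slot 3
50: h=16 => slot 16
70: h=2, probe 2,3,6 => slot 6
970: h=1 => slot 1
Table: [_, 970, 648, 988, _, _, 70, _, _, _, 163, _, _, _, _, _, 50]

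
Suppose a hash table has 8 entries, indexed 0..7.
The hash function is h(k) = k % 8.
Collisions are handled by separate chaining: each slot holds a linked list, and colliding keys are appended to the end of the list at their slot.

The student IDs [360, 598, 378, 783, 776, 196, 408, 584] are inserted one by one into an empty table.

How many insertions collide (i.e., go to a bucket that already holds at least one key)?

360 -> bucket 0
598 -> bucket 6
378 -> bucket 2
783 -> bucket 7
776 -> bucket 0 (collision)
196 -> bucket 4
408 -> bucket 0 (collision)
584 -> bucket 0 (collision)
Final buckets:
0: 360 -> 776 -> 408 -> 584
1: ∅
2: 378
3: ∅
4: 196
5: ∅
6: 598
7: 783

3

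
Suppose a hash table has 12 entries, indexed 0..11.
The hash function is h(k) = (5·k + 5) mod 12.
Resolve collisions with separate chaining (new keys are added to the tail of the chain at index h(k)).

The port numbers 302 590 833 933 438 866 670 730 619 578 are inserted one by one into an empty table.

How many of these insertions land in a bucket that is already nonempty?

302 -> bucket 3
590 -> bucket 3 (collision)
833 -> bucket 6
933 -> bucket 2
438 -> bucket 11
866 -> bucket 3 (collision)
670 -> bucket 7
730 -> bucket 7 (collision)
619 -> bucket 4
578 -> bucket 3 (collision)
Final buckets:
0: —
1: —
2: 933
3: 302 -> 590 -> 866 -> 578
4: 619
5: —
6: 833
7: 670 -> 730
8: —
9: —
10: —
11: 438

4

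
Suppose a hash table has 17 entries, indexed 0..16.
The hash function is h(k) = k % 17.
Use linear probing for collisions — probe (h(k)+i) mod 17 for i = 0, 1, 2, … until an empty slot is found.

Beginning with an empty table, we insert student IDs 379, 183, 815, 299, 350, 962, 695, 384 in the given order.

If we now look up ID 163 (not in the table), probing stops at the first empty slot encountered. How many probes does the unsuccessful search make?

Insert 379: h=5, slot 5 empty => index 5.
Insert 183: h=13, slot 13 empty => index 13.
Insert 815: h=16, slot 16 empty => index 16.
Insert 299: h=10, slot 10 empty => index 10.
Insert 350: h=10, slot 10 occupied => index 11.
Insert 962: h=10, slots 10,11 occupied => index 12.
Insert 695: h=15, slot 15 empty => index 15.
Insert 384: h=10, slots 10,11,12,13 occupied => index 14.
Table: [., ., ., ., ., 379, ., ., ., ., 299, 350, 962, 183, 384, 695, 815]
Lookup 163: h=10, probe 10,11,12,13,14,15,16,0 → slot 0 empty, not found.

8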